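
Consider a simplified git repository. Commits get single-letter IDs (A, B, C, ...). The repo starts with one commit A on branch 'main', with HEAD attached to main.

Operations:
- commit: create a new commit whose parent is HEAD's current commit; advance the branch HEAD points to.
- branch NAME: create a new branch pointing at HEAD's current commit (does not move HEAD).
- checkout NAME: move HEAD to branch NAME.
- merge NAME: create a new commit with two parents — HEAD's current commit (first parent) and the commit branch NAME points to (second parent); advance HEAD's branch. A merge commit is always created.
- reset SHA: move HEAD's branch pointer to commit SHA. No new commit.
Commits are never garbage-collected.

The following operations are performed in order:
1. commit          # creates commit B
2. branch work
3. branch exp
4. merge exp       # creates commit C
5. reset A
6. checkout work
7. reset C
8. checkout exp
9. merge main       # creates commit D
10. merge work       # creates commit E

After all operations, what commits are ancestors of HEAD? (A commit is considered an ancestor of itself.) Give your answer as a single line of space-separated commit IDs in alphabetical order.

After op 1 (commit): HEAD=main@B [main=B]
After op 2 (branch): HEAD=main@B [main=B work=B]
After op 3 (branch): HEAD=main@B [exp=B main=B work=B]
After op 4 (merge): HEAD=main@C [exp=B main=C work=B]
After op 5 (reset): HEAD=main@A [exp=B main=A work=B]
After op 6 (checkout): HEAD=work@B [exp=B main=A work=B]
After op 7 (reset): HEAD=work@C [exp=B main=A work=C]
After op 8 (checkout): HEAD=exp@B [exp=B main=A work=C]
After op 9 (merge): HEAD=exp@D [exp=D main=A work=C]
After op 10 (merge): HEAD=exp@E [exp=E main=A work=C]

Answer: A B C D E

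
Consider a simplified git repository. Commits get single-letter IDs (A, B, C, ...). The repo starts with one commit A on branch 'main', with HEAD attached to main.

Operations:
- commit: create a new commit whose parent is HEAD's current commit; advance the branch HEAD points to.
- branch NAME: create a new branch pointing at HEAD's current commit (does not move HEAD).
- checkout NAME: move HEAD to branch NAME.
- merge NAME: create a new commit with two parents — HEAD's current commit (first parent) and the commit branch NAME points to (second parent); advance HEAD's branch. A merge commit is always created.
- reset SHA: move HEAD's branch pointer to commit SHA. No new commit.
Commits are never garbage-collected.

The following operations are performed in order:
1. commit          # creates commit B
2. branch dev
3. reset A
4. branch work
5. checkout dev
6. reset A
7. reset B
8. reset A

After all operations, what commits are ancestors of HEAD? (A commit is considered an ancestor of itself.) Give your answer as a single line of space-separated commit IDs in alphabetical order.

After op 1 (commit): HEAD=main@B [main=B]
After op 2 (branch): HEAD=main@B [dev=B main=B]
After op 3 (reset): HEAD=main@A [dev=B main=A]
After op 4 (branch): HEAD=main@A [dev=B main=A work=A]
After op 5 (checkout): HEAD=dev@B [dev=B main=A work=A]
After op 6 (reset): HEAD=dev@A [dev=A main=A work=A]
After op 7 (reset): HEAD=dev@B [dev=B main=A work=A]
After op 8 (reset): HEAD=dev@A [dev=A main=A work=A]

Answer: A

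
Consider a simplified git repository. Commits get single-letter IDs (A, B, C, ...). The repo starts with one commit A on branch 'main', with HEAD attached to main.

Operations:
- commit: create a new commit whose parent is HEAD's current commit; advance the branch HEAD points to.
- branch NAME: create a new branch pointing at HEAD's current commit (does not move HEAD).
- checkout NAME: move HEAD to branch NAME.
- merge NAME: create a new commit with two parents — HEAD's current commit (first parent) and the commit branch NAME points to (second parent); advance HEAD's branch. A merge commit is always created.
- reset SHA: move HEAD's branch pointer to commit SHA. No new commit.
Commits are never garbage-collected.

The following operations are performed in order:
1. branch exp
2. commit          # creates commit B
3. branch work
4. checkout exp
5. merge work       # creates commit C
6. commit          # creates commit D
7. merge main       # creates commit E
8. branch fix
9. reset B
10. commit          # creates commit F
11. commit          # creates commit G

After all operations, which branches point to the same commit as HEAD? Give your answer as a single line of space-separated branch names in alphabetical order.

After op 1 (branch): HEAD=main@A [exp=A main=A]
After op 2 (commit): HEAD=main@B [exp=A main=B]
After op 3 (branch): HEAD=main@B [exp=A main=B work=B]
After op 4 (checkout): HEAD=exp@A [exp=A main=B work=B]
After op 5 (merge): HEAD=exp@C [exp=C main=B work=B]
After op 6 (commit): HEAD=exp@D [exp=D main=B work=B]
After op 7 (merge): HEAD=exp@E [exp=E main=B work=B]
After op 8 (branch): HEAD=exp@E [exp=E fix=E main=B work=B]
After op 9 (reset): HEAD=exp@B [exp=B fix=E main=B work=B]
After op 10 (commit): HEAD=exp@F [exp=F fix=E main=B work=B]
After op 11 (commit): HEAD=exp@G [exp=G fix=E main=B work=B]

Answer: exp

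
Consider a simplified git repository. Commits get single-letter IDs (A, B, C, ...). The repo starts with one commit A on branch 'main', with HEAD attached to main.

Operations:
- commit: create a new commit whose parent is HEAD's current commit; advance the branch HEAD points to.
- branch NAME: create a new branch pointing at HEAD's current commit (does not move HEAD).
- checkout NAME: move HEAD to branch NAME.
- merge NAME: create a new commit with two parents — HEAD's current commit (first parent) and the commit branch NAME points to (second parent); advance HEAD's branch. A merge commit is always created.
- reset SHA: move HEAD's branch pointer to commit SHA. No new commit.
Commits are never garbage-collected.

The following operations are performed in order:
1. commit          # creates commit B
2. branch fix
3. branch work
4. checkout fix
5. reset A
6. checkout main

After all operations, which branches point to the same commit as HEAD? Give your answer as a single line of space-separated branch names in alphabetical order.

After op 1 (commit): HEAD=main@B [main=B]
After op 2 (branch): HEAD=main@B [fix=B main=B]
After op 3 (branch): HEAD=main@B [fix=B main=B work=B]
After op 4 (checkout): HEAD=fix@B [fix=B main=B work=B]
After op 5 (reset): HEAD=fix@A [fix=A main=B work=B]
After op 6 (checkout): HEAD=main@B [fix=A main=B work=B]

Answer: main work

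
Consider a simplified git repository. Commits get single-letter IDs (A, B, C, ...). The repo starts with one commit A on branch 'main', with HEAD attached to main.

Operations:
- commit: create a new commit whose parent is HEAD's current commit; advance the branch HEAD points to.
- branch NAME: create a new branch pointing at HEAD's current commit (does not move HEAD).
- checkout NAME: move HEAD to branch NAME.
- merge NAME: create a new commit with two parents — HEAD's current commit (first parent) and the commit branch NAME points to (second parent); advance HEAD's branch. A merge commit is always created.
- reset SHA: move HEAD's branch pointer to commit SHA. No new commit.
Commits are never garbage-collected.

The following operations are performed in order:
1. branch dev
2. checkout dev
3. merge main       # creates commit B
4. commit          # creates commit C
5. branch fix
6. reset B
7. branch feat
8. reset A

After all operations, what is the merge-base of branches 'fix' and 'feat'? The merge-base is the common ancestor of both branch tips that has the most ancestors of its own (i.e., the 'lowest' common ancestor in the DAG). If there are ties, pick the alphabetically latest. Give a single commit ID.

Answer: B

Derivation:
After op 1 (branch): HEAD=main@A [dev=A main=A]
After op 2 (checkout): HEAD=dev@A [dev=A main=A]
After op 3 (merge): HEAD=dev@B [dev=B main=A]
After op 4 (commit): HEAD=dev@C [dev=C main=A]
After op 5 (branch): HEAD=dev@C [dev=C fix=C main=A]
After op 6 (reset): HEAD=dev@B [dev=B fix=C main=A]
After op 7 (branch): HEAD=dev@B [dev=B feat=B fix=C main=A]
After op 8 (reset): HEAD=dev@A [dev=A feat=B fix=C main=A]
ancestors(fix=C): ['A', 'B', 'C']
ancestors(feat=B): ['A', 'B']
common: ['A', 'B']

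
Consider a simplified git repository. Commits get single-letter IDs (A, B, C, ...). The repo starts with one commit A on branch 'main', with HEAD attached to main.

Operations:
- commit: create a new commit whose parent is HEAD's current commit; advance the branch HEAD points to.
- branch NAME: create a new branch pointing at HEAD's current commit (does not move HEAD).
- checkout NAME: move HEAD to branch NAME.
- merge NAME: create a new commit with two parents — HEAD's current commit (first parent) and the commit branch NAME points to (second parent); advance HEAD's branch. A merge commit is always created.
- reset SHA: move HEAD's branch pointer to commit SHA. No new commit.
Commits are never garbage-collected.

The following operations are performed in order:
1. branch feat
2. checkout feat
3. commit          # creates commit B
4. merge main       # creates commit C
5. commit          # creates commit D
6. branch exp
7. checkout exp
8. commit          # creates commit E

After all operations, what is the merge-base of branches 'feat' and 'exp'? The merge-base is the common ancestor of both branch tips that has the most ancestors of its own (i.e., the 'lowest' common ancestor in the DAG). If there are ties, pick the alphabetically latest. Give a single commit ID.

After op 1 (branch): HEAD=main@A [feat=A main=A]
After op 2 (checkout): HEAD=feat@A [feat=A main=A]
After op 3 (commit): HEAD=feat@B [feat=B main=A]
After op 4 (merge): HEAD=feat@C [feat=C main=A]
After op 5 (commit): HEAD=feat@D [feat=D main=A]
After op 6 (branch): HEAD=feat@D [exp=D feat=D main=A]
After op 7 (checkout): HEAD=exp@D [exp=D feat=D main=A]
After op 8 (commit): HEAD=exp@E [exp=E feat=D main=A]
ancestors(feat=D): ['A', 'B', 'C', 'D']
ancestors(exp=E): ['A', 'B', 'C', 'D', 'E']
common: ['A', 'B', 'C', 'D']

Answer: D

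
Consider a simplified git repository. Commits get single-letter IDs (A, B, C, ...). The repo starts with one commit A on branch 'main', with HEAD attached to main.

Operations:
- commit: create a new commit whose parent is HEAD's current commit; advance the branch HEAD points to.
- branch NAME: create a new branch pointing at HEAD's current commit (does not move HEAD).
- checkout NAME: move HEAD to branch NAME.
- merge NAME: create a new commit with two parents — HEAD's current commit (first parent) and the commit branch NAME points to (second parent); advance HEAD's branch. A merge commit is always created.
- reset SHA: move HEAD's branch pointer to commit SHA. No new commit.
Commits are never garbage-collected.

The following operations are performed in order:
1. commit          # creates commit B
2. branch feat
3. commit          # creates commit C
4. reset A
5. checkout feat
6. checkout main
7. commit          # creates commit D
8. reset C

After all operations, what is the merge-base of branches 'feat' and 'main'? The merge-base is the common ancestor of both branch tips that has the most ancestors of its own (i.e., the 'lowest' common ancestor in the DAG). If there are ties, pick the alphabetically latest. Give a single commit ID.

Answer: B

Derivation:
After op 1 (commit): HEAD=main@B [main=B]
After op 2 (branch): HEAD=main@B [feat=B main=B]
After op 3 (commit): HEAD=main@C [feat=B main=C]
After op 4 (reset): HEAD=main@A [feat=B main=A]
After op 5 (checkout): HEAD=feat@B [feat=B main=A]
After op 6 (checkout): HEAD=main@A [feat=B main=A]
After op 7 (commit): HEAD=main@D [feat=B main=D]
After op 8 (reset): HEAD=main@C [feat=B main=C]
ancestors(feat=B): ['A', 'B']
ancestors(main=C): ['A', 'B', 'C']
common: ['A', 'B']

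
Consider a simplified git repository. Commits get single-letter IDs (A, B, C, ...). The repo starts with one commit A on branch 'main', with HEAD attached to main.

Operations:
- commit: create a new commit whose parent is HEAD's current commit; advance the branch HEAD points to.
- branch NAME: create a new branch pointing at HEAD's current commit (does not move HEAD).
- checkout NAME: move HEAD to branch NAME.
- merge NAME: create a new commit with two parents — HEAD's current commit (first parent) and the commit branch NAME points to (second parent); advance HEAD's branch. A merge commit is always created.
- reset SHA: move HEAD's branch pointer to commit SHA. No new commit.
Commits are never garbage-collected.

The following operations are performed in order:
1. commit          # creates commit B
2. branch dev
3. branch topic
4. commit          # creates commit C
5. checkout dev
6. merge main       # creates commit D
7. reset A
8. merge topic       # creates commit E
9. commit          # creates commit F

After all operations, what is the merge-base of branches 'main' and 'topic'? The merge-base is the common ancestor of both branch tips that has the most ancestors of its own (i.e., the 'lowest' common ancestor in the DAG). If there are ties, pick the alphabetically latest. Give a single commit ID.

Answer: B

Derivation:
After op 1 (commit): HEAD=main@B [main=B]
After op 2 (branch): HEAD=main@B [dev=B main=B]
After op 3 (branch): HEAD=main@B [dev=B main=B topic=B]
After op 4 (commit): HEAD=main@C [dev=B main=C topic=B]
After op 5 (checkout): HEAD=dev@B [dev=B main=C topic=B]
After op 6 (merge): HEAD=dev@D [dev=D main=C topic=B]
After op 7 (reset): HEAD=dev@A [dev=A main=C topic=B]
After op 8 (merge): HEAD=dev@E [dev=E main=C topic=B]
After op 9 (commit): HEAD=dev@F [dev=F main=C topic=B]
ancestors(main=C): ['A', 'B', 'C']
ancestors(topic=B): ['A', 'B']
common: ['A', 'B']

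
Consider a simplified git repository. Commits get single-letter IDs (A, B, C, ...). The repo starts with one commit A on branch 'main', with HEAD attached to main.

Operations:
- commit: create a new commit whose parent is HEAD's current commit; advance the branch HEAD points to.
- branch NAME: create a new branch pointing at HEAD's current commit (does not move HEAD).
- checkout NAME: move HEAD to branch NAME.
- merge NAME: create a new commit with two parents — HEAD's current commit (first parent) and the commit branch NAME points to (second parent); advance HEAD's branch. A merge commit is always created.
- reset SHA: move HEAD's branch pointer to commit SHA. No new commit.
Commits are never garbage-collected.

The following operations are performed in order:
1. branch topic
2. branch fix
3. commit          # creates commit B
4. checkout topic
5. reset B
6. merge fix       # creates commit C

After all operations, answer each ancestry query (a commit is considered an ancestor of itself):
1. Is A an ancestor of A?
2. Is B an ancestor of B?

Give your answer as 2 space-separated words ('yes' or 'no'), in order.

Answer: yes yes

Derivation:
After op 1 (branch): HEAD=main@A [main=A topic=A]
After op 2 (branch): HEAD=main@A [fix=A main=A topic=A]
After op 3 (commit): HEAD=main@B [fix=A main=B topic=A]
After op 4 (checkout): HEAD=topic@A [fix=A main=B topic=A]
After op 5 (reset): HEAD=topic@B [fix=A main=B topic=B]
After op 6 (merge): HEAD=topic@C [fix=A main=B topic=C]
ancestors(A) = {A}; A in? yes
ancestors(B) = {A,B}; B in? yes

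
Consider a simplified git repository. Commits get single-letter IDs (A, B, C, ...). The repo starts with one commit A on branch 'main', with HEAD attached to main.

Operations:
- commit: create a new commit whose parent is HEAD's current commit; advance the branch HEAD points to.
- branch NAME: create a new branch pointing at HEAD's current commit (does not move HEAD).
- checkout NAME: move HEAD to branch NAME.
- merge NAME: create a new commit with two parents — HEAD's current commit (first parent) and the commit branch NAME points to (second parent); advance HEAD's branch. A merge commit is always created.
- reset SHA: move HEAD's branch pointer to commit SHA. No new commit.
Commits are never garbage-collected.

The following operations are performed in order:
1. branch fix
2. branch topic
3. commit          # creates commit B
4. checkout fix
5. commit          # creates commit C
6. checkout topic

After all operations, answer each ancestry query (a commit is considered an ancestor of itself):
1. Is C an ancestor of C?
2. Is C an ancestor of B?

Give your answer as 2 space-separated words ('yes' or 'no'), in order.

Answer: yes no

Derivation:
After op 1 (branch): HEAD=main@A [fix=A main=A]
After op 2 (branch): HEAD=main@A [fix=A main=A topic=A]
After op 3 (commit): HEAD=main@B [fix=A main=B topic=A]
After op 4 (checkout): HEAD=fix@A [fix=A main=B topic=A]
After op 5 (commit): HEAD=fix@C [fix=C main=B topic=A]
After op 6 (checkout): HEAD=topic@A [fix=C main=B topic=A]
ancestors(C) = {A,C}; C in? yes
ancestors(B) = {A,B}; C in? no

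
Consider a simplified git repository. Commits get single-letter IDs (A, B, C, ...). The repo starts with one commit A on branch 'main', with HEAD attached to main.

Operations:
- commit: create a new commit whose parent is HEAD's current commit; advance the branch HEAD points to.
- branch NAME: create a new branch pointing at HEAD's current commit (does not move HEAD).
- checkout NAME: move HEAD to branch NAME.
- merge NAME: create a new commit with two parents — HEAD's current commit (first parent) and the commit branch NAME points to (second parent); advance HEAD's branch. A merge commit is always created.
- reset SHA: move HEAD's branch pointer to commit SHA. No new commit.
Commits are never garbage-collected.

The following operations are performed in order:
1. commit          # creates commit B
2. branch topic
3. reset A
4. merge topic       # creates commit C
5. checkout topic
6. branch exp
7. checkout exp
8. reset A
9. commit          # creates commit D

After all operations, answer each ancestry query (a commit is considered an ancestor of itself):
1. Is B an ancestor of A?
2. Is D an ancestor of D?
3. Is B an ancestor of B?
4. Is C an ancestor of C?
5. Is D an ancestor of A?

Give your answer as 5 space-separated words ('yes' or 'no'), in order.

After op 1 (commit): HEAD=main@B [main=B]
After op 2 (branch): HEAD=main@B [main=B topic=B]
After op 3 (reset): HEAD=main@A [main=A topic=B]
After op 4 (merge): HEAD=main@C [main=C topic=B]
After op 5 (checkout): HEAD=topic@B [main=C topic=B]
After op 6 (branch): HEAD=topic@B [exp=B main=C topic=B]
After op 7 (checkout): HEAD=exp@B [exp=B main=C topic=B]
After op 8 (reset): HEAD=exp@A [exp=A main=C topic=B]
After op 9 (commit): HEAD=exp@D [exp=D main=C topic=B]
ancestors(A) = {A}; B in? no
ancestors(D) = {A,D}; D in? yes
ancestors(B) = {A,B}; B in? yes
ancestors(C) = {A,B,C}; C in? yes
ancestors(A) = {A}; D in? no

Answer: no yes yes yes no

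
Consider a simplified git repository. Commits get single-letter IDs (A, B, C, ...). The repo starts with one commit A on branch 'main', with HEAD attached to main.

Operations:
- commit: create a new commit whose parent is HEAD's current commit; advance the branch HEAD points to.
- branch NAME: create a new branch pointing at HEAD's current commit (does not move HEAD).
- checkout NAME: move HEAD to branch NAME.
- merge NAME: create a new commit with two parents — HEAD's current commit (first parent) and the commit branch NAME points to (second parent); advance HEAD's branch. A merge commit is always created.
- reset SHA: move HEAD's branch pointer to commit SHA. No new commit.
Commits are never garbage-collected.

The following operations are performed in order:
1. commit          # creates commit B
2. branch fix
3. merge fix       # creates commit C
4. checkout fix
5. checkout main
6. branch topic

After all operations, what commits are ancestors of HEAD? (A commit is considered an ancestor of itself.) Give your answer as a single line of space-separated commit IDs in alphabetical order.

After op 1 (commit): HEAD=main@B [main=B]
After op 2 (branch): HEAD=main@B [fix=B main=B]
After op 3 (merge): HEAD=main@C [fix=B main=C]
After op 4 (checkout): HEAD=fix@B [fix=B main=C]
After op 5 (checkout): HEAD=main@C [fix=B main=C]
After op 6 (branch): HEAD=main@C [fix=B main=C topic=C]

Answer: A B C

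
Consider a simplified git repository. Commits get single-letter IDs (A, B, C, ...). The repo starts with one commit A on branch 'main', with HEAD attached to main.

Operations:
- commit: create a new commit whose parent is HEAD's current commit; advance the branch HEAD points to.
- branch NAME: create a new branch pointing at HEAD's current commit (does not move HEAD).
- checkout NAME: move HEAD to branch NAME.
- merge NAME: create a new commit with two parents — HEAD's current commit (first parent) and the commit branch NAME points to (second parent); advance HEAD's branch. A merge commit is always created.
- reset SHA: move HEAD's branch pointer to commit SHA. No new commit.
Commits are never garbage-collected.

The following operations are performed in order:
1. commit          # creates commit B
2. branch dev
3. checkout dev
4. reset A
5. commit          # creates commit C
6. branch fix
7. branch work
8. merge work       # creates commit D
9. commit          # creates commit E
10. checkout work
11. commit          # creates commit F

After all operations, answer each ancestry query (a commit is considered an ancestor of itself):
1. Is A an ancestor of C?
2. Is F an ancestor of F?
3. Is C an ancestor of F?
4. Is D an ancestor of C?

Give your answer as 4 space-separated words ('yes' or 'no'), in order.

After op 1 (commit): HEAD=main@B [main=B]
After op 2 (branch): HEAD=main@B [dev=B main=B]
After op 3 (checkout): HEAD=dev@B [dev=B main=B]
After op 4 (reset): HEAD=dev@A [dev=A main=B]
After op 5 (commit): HEAD=dev@C [dev=C main=B]
After op 6 (branch): HEAD=dev@C [dev=C fix=C main=B]
After op 7 (branch): HEAD=dev@C [dev=C fix=C main=B work=C]
After op 8 (merge): HEAD=dev@D [dev=D fix=C main=B work=C]
After op 9 (commit): HEAD=dev@E [dev=E fix=C main=B work=C]
After op 10 (checkout): HEAD=work@C [dev=E fix=C main=B work=C]
After op 11 (commit): HEAD=work@F [dev=E fix=C main=B work=F]
ancestors(C) = {A,C}; A in? yes
ancestors(F) = {A,C,F}; F in? yes
ancestors(F) = {A,C,F}; C in? yes
ancestors(C) = {A,C}; D in? no

Answer: yes yes yes no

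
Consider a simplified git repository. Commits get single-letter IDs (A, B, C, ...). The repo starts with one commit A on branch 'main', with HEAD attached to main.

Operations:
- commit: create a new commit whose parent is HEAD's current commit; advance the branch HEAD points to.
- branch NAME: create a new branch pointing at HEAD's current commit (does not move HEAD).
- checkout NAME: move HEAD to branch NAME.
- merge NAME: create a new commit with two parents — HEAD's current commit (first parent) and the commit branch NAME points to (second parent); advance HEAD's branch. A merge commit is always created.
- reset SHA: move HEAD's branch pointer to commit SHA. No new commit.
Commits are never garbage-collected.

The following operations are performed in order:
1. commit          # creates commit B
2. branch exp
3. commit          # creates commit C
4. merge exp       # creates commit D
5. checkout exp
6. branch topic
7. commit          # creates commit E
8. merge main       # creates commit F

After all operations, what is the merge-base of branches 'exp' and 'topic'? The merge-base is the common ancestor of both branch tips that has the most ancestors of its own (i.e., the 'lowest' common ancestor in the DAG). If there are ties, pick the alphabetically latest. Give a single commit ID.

Answer: B

Derivation:
After op 1 (commit): HEAD=main@B [main=B]
After op 2 (branch): HEAD=main@B [exp=B main=B]
After op 3 (commit): HEAD=main@C [exp=B main=C]
After op 4 (merge): HEAD=main@D [exp=B main=D]
After op 5 (checkout): HEAD=exp@B [exp=B main=D]
After op 6 (branch): HEAD=exp@B [exp=B main=D topic=B]
After op 7 (commit): HEAD=exp@E [exp=E main=D topic=B]
After op 8 (merge): HEAD=exp@F [exp=F main=D topic=B]
ancestors(exp=F): ['A', 'B', 'C', 'D', 'E', 'F']
ancestors(topic=B): ['A', 'B']
common: ['A', 'B']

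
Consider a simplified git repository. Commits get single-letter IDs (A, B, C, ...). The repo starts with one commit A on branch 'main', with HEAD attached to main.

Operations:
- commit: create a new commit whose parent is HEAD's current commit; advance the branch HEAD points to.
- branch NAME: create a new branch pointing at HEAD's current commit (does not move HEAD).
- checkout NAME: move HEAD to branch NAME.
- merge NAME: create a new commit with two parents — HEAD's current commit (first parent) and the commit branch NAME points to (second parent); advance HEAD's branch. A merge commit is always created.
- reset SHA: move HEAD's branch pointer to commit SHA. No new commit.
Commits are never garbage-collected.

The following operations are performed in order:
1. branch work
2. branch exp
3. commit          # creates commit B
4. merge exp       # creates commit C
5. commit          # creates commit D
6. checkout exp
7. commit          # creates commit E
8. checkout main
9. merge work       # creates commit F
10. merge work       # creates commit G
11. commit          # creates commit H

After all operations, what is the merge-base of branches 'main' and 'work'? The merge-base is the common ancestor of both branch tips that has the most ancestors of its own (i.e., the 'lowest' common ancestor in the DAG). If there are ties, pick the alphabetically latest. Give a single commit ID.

After op 1 (branch): HEAD=main@A [main=A work=A]
After op 2 (branch): HEAD=main@A [exp=A main=A work=A]
After op 3 (commit): HEAD=main@B [exp=A main=B work=A]
After op 4 (merge): HEAD=main@C [exp=A main=C work=A]
After op 5 (commit): HEAD=main@D [exp=A main=D work=A]
After op 6 (checkout): HEAD=exp@A [exp=A main=D work=A]
After op 7 (commit): HEAD=exp@E [exp=E main=D work=A]
After op 8 (checkout): HEAD=main@D [exp=E main=D work=A]
After op 9 (merge): HEAD=main@F [exp=E main=F work=A]
After op 10 (merge): HEAD=main@G [exp=E main=G work=A]
After op 11 (commit): HEAD=main@H [exp=E main=H work=A]
ancestors(main=H): ['A', 'B', 'C', 'D', 'F', 'G', 'H']
ancestors(work=A): ['A']
common: ['A']

Answer: A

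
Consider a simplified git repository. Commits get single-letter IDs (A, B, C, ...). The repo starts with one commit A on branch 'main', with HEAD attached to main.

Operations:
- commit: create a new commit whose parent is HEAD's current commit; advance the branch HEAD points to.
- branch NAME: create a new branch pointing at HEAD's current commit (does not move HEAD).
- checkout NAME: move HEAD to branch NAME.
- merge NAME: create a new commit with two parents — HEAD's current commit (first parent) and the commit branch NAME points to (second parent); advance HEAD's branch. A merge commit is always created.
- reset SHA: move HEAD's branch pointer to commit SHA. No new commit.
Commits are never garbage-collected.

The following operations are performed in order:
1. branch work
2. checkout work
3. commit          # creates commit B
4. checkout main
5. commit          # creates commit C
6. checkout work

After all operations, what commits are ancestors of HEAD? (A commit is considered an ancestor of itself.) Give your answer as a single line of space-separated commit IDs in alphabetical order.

Answer: A B

Derivation:
After op 1 (branch): HEAD=main@A [main=A work=A]
After op 2 (checkout): HEAD=work@A [main=A work=A]
After op 3 (commit): HEAD=work@B [main=A work=B]
After op 4 (checkout): HEAD=main@A [main=A work=B]
After op 5 (commit): HEAD=main@C [main=C work=B]
After op 6 (checkout): HEAD=work@B [main=C work=B]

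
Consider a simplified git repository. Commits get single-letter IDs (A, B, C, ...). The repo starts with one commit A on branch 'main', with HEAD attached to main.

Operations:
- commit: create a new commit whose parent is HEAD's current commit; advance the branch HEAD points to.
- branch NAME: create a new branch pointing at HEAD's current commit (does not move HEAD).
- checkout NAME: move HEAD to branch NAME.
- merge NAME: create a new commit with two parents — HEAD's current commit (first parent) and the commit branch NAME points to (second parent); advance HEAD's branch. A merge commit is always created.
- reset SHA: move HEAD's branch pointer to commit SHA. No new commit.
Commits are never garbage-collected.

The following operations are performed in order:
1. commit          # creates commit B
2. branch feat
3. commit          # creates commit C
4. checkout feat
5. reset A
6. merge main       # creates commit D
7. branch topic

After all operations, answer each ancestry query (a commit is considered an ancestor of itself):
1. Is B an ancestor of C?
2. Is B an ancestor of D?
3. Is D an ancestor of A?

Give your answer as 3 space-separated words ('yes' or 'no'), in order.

After op 1 (commit): HEAD=main@B [main=B]
After op 2 (branch): HEAD=main@B [feat=B main=B]
After op 3 (commit): HEAD=main@C [feat=B main=C]
After op 4 (checkout): HEAD=feat@B [feat=B main=C]
After op 5 (reset): HEAD=feat@A [feat=A main=C]
After op 6 (merge): HEAD=feat@D [feat=D main=C]
After op 7 (branch): HEAD=feat@D [feat=D main=C topic=D]
ancestors(C) = {A,B,C}; B in? yes
ancestors(D) = {A,B,C,D}; B in? yes
ancestors(A) = {A}; D in? no

Answer: yes yes no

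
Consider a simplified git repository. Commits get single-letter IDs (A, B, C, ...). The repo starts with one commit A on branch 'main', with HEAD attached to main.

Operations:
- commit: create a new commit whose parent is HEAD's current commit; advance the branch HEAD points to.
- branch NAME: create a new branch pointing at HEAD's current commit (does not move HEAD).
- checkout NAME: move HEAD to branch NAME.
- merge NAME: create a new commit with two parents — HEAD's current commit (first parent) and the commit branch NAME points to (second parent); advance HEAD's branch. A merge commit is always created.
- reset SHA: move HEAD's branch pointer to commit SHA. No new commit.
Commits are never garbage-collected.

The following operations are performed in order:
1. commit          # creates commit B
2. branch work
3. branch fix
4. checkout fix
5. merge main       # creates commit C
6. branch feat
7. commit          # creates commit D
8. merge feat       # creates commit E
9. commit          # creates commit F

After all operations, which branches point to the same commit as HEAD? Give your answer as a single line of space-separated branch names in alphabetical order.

Answer: fix

Derivation:
After op 1 (commit): HEAD=main@B [main=B]
After op 2 (branch): HEAD=main@B [main=B work=B]
After op 3 (branch): HEAD=main@B [fix=B main=B work=B]
After op 4 (checkout): HEAD=fix@B [fix=B main=B work=B]
After op 5 (merge): HEAD=fix@C [fix=C main=B work=B]
After op 6 (branch): HEAD=fix@C [feat=C fix=C main=B work=B]
After op 7 (commit): HEAD=fix@D [feat=C fix=D main=B work=B]
After op 8 (merge): HEAD=fix@E [feat=C fix=E main=B work=B]
After op 9 (commit): HEAD=fix@F [feat=C fix=F main=B work=B]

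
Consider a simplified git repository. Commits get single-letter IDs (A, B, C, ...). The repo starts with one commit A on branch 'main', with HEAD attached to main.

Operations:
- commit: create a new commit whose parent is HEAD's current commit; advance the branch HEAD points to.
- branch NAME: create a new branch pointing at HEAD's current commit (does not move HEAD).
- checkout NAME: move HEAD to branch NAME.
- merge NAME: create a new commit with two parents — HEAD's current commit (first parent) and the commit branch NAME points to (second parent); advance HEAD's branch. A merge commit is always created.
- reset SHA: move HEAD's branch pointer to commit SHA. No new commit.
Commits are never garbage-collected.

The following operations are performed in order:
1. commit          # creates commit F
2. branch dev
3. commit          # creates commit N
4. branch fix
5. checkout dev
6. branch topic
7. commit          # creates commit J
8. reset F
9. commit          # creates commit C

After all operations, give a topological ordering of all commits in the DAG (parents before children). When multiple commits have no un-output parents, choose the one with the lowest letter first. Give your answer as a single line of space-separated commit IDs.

Answer: A F C J N

Derivation:
After op 1 (commit): HEAD=main@F [main=F]
After op 2 (branch): HEAD=main@F [dev=F main=F]
After op 3 (commit): HEAD=main@N [dev=F main=N]
After op 4 (branch): HEAD=main@N [dev=F fix=N main=N]
After op 5 (checkout): HEAD=dev@F [dev=F fix=N main=N]
After op 6 (branch): HEAD=dev@F [dev=F fix=N main=N topic=F]
After op 7 (commit): HEAD=dev@J [dev=J fix=N main=N topic=F]
After op 8 (reset): HEAD=dev@F [dev=F fix=N main=N topic=F]
After op 9 (commit): HEAD=dev@C [dev=C fix=N main=N topic=F]
commit A: parents=[]
commit C: parents=['F']
commit F: parents=['A']
commit J: parents=['F']
commit N: parents=['F']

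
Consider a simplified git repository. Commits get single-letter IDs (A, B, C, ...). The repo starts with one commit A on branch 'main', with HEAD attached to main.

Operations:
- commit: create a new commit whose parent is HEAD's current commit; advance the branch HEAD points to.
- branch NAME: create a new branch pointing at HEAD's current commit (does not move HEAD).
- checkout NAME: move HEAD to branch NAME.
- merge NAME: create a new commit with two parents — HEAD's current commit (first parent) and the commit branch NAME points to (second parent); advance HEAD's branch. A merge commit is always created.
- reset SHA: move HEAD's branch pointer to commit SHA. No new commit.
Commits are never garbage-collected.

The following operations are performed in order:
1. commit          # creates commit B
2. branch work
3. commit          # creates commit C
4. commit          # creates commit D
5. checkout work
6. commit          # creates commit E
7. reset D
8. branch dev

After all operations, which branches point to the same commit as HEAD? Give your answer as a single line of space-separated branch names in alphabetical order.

Answer: dev main work

Derivation:
After op 1 (commit): HEAD=main@B [main=B]
After op 2 (branch): HEAD=main@B [main=B work=B]
After op 3 (commit): HEAD=main@C [main=C work=B]
After op 4 (commit): HEAD=main@D [main=D work=B]
After op 5 (checkout): HEAD=work@B [main=D work=B]
After op 6 (commit): HEAD=work@E [main=D work=E]
After op 7 (reset): HEAD=work@D [main=D work=D]
After op 8 (branch): HEAD=work@D [dev=D main=D work=D]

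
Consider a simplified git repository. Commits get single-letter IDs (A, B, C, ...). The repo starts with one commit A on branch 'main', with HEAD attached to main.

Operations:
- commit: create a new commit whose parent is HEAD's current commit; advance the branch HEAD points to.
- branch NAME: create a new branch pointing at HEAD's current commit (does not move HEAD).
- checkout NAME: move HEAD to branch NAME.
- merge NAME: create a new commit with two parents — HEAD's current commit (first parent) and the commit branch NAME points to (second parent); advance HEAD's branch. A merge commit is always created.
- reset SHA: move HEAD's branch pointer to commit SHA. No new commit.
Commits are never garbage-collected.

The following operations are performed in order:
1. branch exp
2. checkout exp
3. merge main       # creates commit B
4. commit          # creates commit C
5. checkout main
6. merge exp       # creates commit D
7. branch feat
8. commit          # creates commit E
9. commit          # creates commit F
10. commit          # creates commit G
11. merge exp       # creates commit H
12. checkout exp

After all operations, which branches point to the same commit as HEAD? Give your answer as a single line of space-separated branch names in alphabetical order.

After op 1 (branch): HEAD=main@A [exp=A main=A]
After op 2 (checkout): HEAD=exp@A [exp=A main=A]
After op 3 (merge): HEAD=exp@B [exp=B main=A]
After op 4 (commit): HEAD=exp@C [exp=C main=A]
After op 5 (checkout): HEAD=main@A [exp=C main=A]
After op 6 (merge): HEAD=main@D [exp=C main=D]
After op 7 (branch): HEAD=main@D [exp=C feat=D main=D]
After op 8 (commit): HEAD=main@E [exp=C feat=D main=E]
After op 9 (commit): HEAD=main@F [exp=C feat=D main=F]
After op 10 (commit): HEAD=main@G [exp=C feat=D main=G]
After op 11 (merge): HEAD=main@H [exp=C feat=D main=H]
After op 12 (checkout): HEAD=exp@C [exp=C feat=D main=H]

Answer: exp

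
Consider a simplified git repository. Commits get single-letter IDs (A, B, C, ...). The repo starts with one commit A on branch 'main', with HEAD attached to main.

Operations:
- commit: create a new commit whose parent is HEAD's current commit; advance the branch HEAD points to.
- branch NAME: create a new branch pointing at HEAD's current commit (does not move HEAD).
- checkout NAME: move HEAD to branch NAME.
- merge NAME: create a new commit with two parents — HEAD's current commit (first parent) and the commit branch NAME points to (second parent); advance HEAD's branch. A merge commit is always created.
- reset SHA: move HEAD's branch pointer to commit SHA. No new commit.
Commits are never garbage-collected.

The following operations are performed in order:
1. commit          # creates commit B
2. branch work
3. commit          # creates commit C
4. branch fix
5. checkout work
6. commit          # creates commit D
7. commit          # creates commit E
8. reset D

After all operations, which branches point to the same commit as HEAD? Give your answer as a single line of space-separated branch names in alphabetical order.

Answer: work

Derivation:
After op 1 (commit): HEAD=main@B [main=B]
After op 2 (branch): HEAD=main@B [main=B work=B]
After op 3 (commit): HEAD=main@C [main=C work=B]
After op 4 (branch): HEAD=main@C [fix=C main=C work=B]
After op 5 (checkout): HEAD=work@B [fix=C main=C work=B]
After op 6 (commit): HEAD=work@D [fix=C main=C work=D]
After op 7 (commit): HEAD=work@E [fix=C main=C work=E]
After op 8 (reset): HEAD=work@D [fix=C main=C work=D]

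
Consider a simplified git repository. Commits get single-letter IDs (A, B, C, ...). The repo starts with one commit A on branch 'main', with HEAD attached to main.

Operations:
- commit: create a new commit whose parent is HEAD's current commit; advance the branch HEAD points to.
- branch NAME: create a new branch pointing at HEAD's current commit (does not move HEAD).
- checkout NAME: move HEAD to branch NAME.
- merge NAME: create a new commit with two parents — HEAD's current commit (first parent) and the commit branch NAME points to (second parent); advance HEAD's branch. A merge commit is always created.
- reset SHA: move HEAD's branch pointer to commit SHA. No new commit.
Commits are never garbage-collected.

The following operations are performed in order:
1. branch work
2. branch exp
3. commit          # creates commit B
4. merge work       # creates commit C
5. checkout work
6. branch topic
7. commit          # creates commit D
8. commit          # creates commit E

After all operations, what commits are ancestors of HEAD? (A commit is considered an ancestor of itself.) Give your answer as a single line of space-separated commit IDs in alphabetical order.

After op 1 (branch): HEAD=main@A [main=A work=A]
After op 2 (branch): HEAD=main@A [exp=A main=A work=A]
After op 3 (commit): HEAD=main@B [exp=A main=B work=A]
After op 4 (merge): HEAD=main@C [exp=A main=C work=A]
After op 5 (checkout): HEAD=work@A [exp=A main=C work=A]
After op 6 (branch): HEAD=work@A [exp=A main=C topic=A work=A]
After op 7 (commit): HEAD=work@D [exp=A main=C topic=A work=D]
After op 8 (commit): HEAD=work@E [exp=A main=C topic=A work=E]

Answer: A D E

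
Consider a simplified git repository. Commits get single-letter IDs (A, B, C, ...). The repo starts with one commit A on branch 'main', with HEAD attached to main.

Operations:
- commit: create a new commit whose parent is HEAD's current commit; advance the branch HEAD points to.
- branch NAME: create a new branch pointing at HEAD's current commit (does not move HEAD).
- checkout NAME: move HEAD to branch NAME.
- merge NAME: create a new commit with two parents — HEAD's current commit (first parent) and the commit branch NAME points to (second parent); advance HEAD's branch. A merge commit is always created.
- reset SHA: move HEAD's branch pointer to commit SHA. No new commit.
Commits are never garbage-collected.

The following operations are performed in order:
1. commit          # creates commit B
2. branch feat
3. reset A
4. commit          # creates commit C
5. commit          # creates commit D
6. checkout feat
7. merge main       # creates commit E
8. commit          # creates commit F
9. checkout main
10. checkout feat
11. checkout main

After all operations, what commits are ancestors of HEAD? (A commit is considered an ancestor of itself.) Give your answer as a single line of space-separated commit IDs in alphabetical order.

After op 1 (commit): HEAD=main@B [main=B]
After op 2 (branch): HEAD=main@B [feat=B main=B]
After op 3 (reset): HEAD=main@A [feat=B main=A]
After op 4 (commit): HEAD=main@C [feat=B main=C]
After op 5 (commit): HEAD=main@D [feat=B main=D]
After op 6 (checkout): HEAD=feat@B [feat=B main=D]
After op 7 (merge): HEAD=feat@E [feat=E main=D]
After op 8 (commit): HEAD=feat@F [feat=F main=D]
After op 9 (checkout): HEAD=main@D [feat=F main=D]
After op 10 (checkout): HEAD=feat@F [feat=F main=D]
After op 11 (checkout): HEAD=main@D [feat=F main=D]

Answer: A C D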